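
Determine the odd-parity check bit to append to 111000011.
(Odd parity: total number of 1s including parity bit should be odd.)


Number of 1s in data: 5
Parity bit: 0

0


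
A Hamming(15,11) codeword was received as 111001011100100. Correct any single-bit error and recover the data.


Syndrome = 0: no error detected

Data: 10101100100 (no errors)


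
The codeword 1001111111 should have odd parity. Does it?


Number of 1s: 8

No, parity error (8 ones)


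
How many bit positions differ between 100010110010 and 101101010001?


XOR: 001111100011
Count of 1s: 7

7


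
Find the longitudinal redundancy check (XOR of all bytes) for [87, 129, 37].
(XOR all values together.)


XOR chain: 87 ^ 129 ^ 37 = 243

243


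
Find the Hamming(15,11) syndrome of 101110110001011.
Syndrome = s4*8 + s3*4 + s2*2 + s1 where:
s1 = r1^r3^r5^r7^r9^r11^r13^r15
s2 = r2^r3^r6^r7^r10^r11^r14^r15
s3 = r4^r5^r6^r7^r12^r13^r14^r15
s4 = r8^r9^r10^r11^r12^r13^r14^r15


s1=1, s2=0, s3=0, s4=0

Syndrome = 1 (error at position 1)


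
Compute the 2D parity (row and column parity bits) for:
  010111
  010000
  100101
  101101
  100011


Row parities: 01101
Column parities: 101100

Row P: 01101, Col P: 101100, Corner: 1


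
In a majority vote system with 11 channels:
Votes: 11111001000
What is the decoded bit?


Ones: 6 out of 11
Threshold: 6

1 (6/11 voted 1)


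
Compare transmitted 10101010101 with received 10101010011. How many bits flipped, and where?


XOR: 00000000110

2 error(s) at position(s): 8, 9


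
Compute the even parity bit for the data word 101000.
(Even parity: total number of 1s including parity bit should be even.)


Number of 1s in data: 2
Parity bit: 0

0


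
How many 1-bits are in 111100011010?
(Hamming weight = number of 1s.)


Counting 1s in 111100011010

7


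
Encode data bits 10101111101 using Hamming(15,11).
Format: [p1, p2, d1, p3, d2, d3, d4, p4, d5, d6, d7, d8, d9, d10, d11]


Parity bits: p1=1, p2=1, p3=0, p4=0

111001001111101


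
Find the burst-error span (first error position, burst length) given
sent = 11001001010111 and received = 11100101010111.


XOR: 00101100000000

Burst at position 2, length 4


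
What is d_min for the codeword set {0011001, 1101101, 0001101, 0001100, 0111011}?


Comparing all pairs, minimum distance: 1
Can detect 0 errors, correct 0 errors

1


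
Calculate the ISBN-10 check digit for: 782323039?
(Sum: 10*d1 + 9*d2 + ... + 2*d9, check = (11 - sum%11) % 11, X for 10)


Weighted sum: 233
233 mod 11 = 2

Check digit: 9


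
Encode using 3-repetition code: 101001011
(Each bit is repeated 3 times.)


Each bit -> 3 copies

111000111000000111000111111


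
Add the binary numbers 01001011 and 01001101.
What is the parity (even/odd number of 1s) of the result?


01001011 = 75
01001101 = 77
Sum = 152 = 10011000
1s count = 3

odd parity (3 ones in 10011000)


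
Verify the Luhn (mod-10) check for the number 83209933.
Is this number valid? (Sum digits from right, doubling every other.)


Luhn sum = 41
41 mod 10 = 1

Invalid (Luhn sum mod 10 = 1)


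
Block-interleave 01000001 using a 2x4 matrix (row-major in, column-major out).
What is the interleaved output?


Matrix:
  0100
  0001
Read columns: 00100001

00100001


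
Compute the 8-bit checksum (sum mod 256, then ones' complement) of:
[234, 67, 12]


Sum = 313 mod 256 = 57
Complement = 198

198


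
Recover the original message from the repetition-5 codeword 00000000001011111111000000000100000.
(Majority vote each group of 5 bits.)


Groups: 00000, 00000, 10111, 11111, 00000, 00001, 00000
Majority votes: 0011000

0011000


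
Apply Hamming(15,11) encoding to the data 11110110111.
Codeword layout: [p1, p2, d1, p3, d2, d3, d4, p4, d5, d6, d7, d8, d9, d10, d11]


Parity bits: p1=0, p2=1, p3=0, p4=1

011011110110111


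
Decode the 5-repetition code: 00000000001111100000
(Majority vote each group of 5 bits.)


Groups: 00000, 00000, 11111, 00000
Majority votes: 0010

0010


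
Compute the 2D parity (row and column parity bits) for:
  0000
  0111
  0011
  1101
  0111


Row parities: 01011
Column parities: 1110

Row P: 01011, Col P: 1110, Corner: 1


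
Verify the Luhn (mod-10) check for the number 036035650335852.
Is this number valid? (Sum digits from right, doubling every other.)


Luhn sum = 44
44 mod 10 = 4

Invalid (Luhn sum mod 10 = 4)


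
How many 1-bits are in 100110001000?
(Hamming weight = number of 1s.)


Counting 1s in 100110001000

4


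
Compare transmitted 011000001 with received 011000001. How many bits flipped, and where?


XOR: 000000000

0 errors (received matches sent)


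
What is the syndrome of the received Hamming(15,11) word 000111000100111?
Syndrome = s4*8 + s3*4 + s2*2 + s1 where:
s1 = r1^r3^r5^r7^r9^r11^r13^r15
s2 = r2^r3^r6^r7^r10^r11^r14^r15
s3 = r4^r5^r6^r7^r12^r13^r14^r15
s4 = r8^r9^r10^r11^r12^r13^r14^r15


s1=1, s2=0, s3=0, s4=0

Syndrome = 1 (error at position 1)


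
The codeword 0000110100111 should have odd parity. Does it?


Number of 1s: 6

No, parity error (6 ones)


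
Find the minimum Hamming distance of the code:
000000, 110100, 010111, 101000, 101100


Comparing all pairs, minimum distance: 1
Can detect 0 errors, correct 0 errors

1


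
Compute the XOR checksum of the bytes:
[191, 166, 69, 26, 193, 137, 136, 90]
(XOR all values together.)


XOR chain: 191 ^ 166 ^ 69 ^ 26 ^ 193 ^ 137 ^ 136 ^ 90 = 220

220


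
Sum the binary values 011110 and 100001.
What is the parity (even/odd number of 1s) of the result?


011110 = 30
100001 = 33
Sum = 63 = 111111
1s count = 6

even parity (6 ones in 111111)


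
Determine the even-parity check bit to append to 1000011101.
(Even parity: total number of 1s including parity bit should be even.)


Number of 1s in data: 5
Parity bit: 1

1


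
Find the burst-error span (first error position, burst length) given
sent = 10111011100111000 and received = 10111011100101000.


XOR: 00000000000010000

Burst at position 12, length 1


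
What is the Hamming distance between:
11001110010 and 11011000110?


XOR: 00010110100
Count of 1s: 4

4


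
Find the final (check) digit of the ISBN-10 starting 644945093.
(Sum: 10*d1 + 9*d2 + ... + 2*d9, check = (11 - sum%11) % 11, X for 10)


Weighted sum: 273
273 mod 11 = 9

Check digit: 2


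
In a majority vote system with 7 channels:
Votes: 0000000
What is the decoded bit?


Ones: 0 out of 7
Threshold: 4

0 (0/7 voted 1)


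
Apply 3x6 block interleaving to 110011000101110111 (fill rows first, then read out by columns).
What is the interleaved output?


Matrix:
  110011
  000101
  110111
Read columns: 101101000011101111

101101000011101111


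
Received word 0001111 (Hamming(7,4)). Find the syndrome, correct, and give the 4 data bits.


Syndrome = 0: no error detected

Data: 0111 (no errors)


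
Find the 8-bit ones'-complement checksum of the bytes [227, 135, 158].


Sum = 520 mod 256 = 8
Complement = 247

247


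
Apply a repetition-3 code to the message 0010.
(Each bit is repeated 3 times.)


Each bit -> 3 copies

000000111000


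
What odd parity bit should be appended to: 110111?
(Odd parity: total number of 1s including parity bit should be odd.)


Number of 1s in data: 5
Parity bit: 0

0


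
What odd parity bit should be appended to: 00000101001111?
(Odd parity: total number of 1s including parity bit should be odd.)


Number of 1s in data: 6
Parity bit: 1

1


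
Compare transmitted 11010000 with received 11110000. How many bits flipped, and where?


XOR: 00100000

1 error(s) at position(s): 2


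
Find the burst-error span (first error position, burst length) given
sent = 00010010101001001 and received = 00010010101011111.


XOR: 00000000000010110

Burst at position 12, length 4


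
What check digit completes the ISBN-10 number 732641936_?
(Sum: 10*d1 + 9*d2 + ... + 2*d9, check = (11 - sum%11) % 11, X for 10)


Weighted sum: 241
241 mod 11 = 10

Check digit: 1


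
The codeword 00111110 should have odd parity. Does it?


Number of 1s: 5

Yes, parity is correct (5 ones)


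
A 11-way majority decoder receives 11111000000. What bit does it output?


Ones: 5 out of 11
Threshold: 6

0 (5/11 voted 1)


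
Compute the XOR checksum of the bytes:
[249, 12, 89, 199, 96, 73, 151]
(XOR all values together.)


XOR chain: 249 ^ 12 ^ 89 ^ 199 ^ 96 ^ 73 ^ 151 = 213

213


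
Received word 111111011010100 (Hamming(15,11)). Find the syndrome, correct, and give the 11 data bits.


Syndrome = 0: no error detected

Data: 11101010100 (no errors)


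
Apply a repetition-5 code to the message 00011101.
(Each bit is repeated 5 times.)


Each bit -> 5 copies

0000000000000001111111111111110000011111


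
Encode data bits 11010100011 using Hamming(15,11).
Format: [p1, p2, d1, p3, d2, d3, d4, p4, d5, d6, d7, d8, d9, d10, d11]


Parity bits: p1=0, p2=1, p3=0, p4=1

011010110100011


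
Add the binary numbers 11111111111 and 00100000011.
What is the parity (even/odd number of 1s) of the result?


11111111111 = 2047
00100000011 = 259
Sum = 2306 = 100100000010
1s count = 3

odd parity (3 ones in 100100000010)


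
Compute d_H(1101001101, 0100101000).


XOR: 1001100101
Count of 1s: 5

5


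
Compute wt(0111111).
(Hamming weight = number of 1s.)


Counting 1s in 0111111

6


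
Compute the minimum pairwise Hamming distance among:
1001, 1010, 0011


Comparing all pairs, minimum distance: 2
Can detect 1 errors, correct 0 errors

2


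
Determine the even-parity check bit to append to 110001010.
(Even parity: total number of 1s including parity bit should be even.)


Number of 1s in data: 4
Parity bit: 0

0


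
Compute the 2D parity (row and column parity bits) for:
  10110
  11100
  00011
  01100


Row parities: 1100
Column parities: 00101

Row P: 1100, Col P: 00101, Corner: 0


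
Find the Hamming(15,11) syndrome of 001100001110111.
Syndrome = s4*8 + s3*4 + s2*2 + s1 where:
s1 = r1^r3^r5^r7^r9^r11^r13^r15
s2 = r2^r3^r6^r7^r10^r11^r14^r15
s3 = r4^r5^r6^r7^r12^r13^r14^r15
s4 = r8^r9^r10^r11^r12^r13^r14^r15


s1=1, s2=1, s3=0, s4=0

Syndrome = 3 (error at position 3)


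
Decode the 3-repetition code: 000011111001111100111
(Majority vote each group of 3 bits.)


Groups: 000, 011, 111, 001, 111, 100, 111
Majority votes: 0110101

0110101


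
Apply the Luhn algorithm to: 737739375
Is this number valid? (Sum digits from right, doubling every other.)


Luhn sum = 50
50 mod 10 = 0

Valid (Luhn sum mod 10 = 0)


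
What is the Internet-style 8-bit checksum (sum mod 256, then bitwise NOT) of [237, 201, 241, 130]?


Sum = 809 mod 256 = 41
Complement = 214

214


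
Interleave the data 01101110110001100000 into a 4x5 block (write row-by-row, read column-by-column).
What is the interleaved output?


Matrix:
  01101
  11011
  00011
  00000
Read columns: 01001100100001101110

01001100100001101110


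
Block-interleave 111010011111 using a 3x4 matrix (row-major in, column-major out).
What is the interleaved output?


Matrix:
  1110
  1001
  1111
Read columns: 111101101011

111101101011


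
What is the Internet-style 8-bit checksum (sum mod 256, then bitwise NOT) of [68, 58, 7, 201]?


Sum = 334 mod 256 = 78
Complement = 177

177


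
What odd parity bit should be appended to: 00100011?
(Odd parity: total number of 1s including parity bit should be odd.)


Number of 1s in data: 3
Parity bit: 0

0


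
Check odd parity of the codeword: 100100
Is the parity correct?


Number of 1s: 2

No, parity error (2 ones)


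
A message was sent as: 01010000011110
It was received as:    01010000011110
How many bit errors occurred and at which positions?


XOR: 00000000000000

0 errors (received matches sent)


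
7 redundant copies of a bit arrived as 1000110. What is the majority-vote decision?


Ones: 3 out of 7
Threshold: 4

0 (3/7 voted 1)


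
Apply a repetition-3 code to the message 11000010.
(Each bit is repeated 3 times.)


Each bit -> 3 copies

111111000000000000111000


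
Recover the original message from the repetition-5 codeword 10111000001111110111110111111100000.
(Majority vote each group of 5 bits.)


Groups: 10111, 00000, 11111, 10111, 11011, 11111, 00000
Majority votes: 1011110

1011110


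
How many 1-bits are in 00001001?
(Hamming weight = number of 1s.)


Counting 1s in 00001001

2


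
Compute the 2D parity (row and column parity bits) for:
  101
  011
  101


Row parities: 000
Column parities: 011

Row P: 000, Col P: 011, Corner: 0


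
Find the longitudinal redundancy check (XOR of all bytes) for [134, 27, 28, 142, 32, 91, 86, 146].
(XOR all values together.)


XOR chain: 134 ^ 27 ^ 28 ^ 142 ^ 32 ^ 91 ^ 86 ^ 146 = 176

176


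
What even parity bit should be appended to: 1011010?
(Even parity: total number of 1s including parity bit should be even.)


Number of 1s in data: 4
Parity bit: 0

0


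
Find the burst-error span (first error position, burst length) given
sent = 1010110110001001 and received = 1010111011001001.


XOR: 0000001101000000

Burst at position 6, length 4


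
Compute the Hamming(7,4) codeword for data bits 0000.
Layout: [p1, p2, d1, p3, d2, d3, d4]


Parity bits: p1=0, p2=0, p3=0

0000000


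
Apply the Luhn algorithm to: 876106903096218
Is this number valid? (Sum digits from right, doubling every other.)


Luhn sum = 60
60 mod 10 = 0

Valid (Luhn sum mod 10 = 0)


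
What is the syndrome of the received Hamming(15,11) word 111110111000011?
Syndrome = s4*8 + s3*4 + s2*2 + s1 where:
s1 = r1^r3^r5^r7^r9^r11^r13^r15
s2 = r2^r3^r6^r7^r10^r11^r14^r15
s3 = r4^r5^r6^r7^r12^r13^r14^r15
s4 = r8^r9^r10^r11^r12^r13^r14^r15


s1=0, s2=1, s3=1, s4=0

Syndrome = 6 (error at position 6)


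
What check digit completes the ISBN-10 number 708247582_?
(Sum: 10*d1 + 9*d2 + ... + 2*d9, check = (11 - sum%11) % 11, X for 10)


Weighted sum: 255
255 mod 11 = 2

Check digit: 9


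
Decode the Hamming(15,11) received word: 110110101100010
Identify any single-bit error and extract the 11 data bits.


Syndrome = 8: error at position 8

Data: 01011100010 (corrected bit 8)


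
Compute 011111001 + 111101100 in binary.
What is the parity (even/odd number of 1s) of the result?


011111001 = 249
111101100 = 492
Sum = 741 = 1011100101
1s count = 6

even parity (6 ones in 1011100101)


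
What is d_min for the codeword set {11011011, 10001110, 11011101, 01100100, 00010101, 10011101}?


Comparing all pairs, minimum distance: 1
Can detect 0 errors, correct 0 errors

1


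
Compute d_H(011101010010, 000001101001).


XOR: 011100111011
Count of 1s: 8

8


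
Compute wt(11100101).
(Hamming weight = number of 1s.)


Counting 1s in 11100101

5


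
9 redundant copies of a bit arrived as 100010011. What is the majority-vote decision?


Ones: 4 out of 9
Threshold: 5

0 (4/9 voted 1)


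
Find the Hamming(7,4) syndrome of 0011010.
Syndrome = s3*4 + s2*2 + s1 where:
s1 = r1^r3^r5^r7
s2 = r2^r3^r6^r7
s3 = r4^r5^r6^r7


s1=1, s2=0, s3=0

Syndrome = 1 (error at position 1)


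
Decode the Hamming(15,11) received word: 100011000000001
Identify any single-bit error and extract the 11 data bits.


Syndrome = 13: error at position 13

Data: 01100000101 (corrected bit 13)


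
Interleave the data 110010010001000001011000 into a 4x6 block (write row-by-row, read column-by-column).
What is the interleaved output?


Matrix:
  110010
  010001
  000001
  011000
Read columns: 100011010001000010000110

100011010001000010000110


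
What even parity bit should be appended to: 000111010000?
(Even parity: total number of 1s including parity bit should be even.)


Number of 1s in data: 4
Parity bit: 0

0


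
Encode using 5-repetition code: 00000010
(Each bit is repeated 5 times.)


Each bit -> 5 copies

0000000000000000000000000000001111100000


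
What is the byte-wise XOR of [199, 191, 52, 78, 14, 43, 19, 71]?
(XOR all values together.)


XOR chain: 199 ^ 191 ^ 52 ^ 78 ^ 14 ^ 43 ^ 19 ^ 71 = 115

115


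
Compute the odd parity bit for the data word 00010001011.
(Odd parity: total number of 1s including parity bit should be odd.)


Number of 1s in data: 4
Parity bit: 1

1


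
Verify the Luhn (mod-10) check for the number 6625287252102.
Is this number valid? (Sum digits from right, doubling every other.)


Luhn sum = 44
44 mod 10 = 4

Invalid (Luhn sum mod 10 = 4)


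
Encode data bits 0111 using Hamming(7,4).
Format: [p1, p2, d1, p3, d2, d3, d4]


Parity bits: p1=0, p2=0, p3=1

0001111


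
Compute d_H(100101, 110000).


XOR: 010101
Count of 1s: 3

3


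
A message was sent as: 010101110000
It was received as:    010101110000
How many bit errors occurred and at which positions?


XOR: 000000000000

0 errors (received matches sent)


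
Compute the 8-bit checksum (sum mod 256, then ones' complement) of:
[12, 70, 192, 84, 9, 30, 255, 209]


Sum = 861 mod 256 = 93
Complement = 162

162


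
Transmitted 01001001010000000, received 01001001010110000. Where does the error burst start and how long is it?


XOR: 00000000000110000

Burst at position 11, length 2


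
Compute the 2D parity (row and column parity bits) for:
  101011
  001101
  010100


Row parities: 010
Column parities: 110010

Row P: 010, Col P: 110010, Corner: 1


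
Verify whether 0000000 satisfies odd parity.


Number of 1s: 0

No, parity error (0 ones)


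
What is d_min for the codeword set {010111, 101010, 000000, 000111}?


Comparing all pairs, minimum distance: 1
Can detect 0 errors, correct 0 errors

1


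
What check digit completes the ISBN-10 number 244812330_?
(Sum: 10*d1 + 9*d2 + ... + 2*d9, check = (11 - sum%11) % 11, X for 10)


Weighted sum: 181
181 mod 11 = 5

Check digit: 6


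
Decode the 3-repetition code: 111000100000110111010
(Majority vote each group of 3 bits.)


Groups: 111, 000, 100, 000, 110, 111, 010
Majority votes: 1000110

1000110


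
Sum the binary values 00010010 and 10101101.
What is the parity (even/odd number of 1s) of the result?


00010010 = 18
10101101 = 173
Sum = 191 = 10111111
1s count = 7

odd parity (7 ones in 10111111)


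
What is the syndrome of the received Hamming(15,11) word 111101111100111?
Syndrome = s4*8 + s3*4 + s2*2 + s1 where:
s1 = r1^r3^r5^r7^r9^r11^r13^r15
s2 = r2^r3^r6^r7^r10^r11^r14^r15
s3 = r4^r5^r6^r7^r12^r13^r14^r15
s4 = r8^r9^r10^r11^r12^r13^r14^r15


s1=0, s2=1, s3=0, s4=0

Syndrome = 2 (error at position 2)


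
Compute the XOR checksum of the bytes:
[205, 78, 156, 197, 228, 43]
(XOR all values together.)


XOR chain: 205 ^ 78 ^ 156 ^ 197 ^ 228 ^ 43 = 21

21


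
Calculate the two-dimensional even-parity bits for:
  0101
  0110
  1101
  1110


Row parities: 0011
Column parities: 0000

Row P: 0011, Col P: 0000, Corner: 0


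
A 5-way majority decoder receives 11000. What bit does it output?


Ones: 2 out of 5
Threshold: 3

0 (2/5 voted 1)


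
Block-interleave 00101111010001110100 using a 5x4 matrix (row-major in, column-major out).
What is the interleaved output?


Matrix:
  0010
  1111
  0100
  0111
  0100
Read columns: 01000011111101001010

01000011111101001010


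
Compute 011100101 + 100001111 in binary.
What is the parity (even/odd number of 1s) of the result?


011100101 = 229
100001111 = 271
Sum = 500 = 111110100
1s count = 6

even parity (6 ones in 111110100)


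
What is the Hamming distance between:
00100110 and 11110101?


XOR: 11010011
Count of 1s: 5

5


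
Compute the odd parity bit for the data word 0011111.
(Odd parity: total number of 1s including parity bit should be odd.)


Number of 1s in data: 5
Parity bit: 0

0


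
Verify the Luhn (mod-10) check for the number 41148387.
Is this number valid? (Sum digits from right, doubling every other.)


Luhn sum = 39
39 mod 10 = 9

Invalid (Luhn sum mod 10 = 9)


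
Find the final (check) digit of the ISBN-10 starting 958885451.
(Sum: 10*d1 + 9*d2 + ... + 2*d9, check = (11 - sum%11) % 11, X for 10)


Weighted sum: 361
361 mod 11 = 9

Check digit: 2


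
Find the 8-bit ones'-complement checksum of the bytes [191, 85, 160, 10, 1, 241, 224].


Sum = 912 mod 256 = 144
Complement = 111

111


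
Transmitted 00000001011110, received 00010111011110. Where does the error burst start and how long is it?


XOR: 00010110000000

Burst at position 3, length 4


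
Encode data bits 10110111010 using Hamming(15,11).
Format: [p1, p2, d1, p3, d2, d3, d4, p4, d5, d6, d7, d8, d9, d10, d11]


Parity bits: p1=1, p2=0, p3=0, p4=0

101001100111010


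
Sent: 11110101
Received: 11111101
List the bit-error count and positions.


XOR: 00001000

1 error(s) at position(s): 4


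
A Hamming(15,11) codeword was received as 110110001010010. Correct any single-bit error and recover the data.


Syndrome = 14: error at position 14

Data: 01001010000 (corrected bit 14)


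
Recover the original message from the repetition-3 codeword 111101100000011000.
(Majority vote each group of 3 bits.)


Groups: 111, 101, 100, 000, 011, 000
Majority votes: 110010

110010


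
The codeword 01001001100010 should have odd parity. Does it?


Number of 1s: 5

Yes, parity is correct (5 ones)


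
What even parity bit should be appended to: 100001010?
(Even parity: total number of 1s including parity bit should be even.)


Number of 1s in data: 3
Parity bit: 1

1


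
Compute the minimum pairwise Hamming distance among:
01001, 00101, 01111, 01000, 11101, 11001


Comparing all pairs, minimum distance: 1
Can detect 0 errors, correct 0 errors

1


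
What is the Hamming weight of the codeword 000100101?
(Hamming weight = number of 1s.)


Counting 1s in 000100101

3


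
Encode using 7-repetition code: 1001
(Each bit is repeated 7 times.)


Each bit -> 7 copies

1111111000000000000001111111


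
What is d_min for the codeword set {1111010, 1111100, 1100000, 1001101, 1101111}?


Comparing all pairs, minimum distance: 2
Can detect 1 errors, correct 0 errors

2


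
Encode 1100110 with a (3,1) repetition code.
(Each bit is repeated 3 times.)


Each bit -> 3 copies

111111000000111111000


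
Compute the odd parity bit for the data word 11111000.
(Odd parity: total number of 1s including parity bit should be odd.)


Number of 1s in data: 5
Parity bit: 0

0


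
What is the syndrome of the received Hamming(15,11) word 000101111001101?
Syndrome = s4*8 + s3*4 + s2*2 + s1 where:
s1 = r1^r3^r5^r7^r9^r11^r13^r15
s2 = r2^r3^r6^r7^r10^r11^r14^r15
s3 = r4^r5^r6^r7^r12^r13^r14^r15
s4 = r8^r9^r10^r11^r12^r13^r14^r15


s1=0, s2=1, s3=0, s4=1

Syndrome = 10 (error at position 10)


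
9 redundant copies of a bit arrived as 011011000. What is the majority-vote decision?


Ones: 4 out of 9
Threshold: 5

0 (4/9 voted 1)


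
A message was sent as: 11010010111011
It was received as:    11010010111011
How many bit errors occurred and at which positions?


XOR: 00000000000000

0 errors (received matches sent)


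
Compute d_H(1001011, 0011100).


XOR: 1010111
Count of 1s: 5

5


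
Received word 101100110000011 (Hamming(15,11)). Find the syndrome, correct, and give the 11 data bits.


Syndrome = 8: error at position 8

Data: 10010000011 (corrected bit 8)


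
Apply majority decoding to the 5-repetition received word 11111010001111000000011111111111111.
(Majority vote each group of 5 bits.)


Groups: 11111, 01000, 11110, 00000, 01111, 11111, 11111
Majority votes: 1010111

1010111


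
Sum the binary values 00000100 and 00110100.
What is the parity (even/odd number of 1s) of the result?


00000100 = 4
00110100 = 52
Sum = 56 = 111000
1s count = 3

odd parity (3 ones in 111000)


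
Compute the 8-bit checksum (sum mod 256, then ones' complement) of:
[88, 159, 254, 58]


Sum = 559 mod 256 = 47
Complement = 208

208


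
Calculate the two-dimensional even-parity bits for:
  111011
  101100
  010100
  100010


Row parities: 1100
Column parities: 100001

Row P: 1100, Col P: 100001, Corner: 0


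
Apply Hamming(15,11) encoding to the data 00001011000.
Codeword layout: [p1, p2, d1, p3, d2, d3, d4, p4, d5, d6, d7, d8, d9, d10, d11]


Parity bits: p1=0, p2=1, p3=1, p4=1

010100011011000


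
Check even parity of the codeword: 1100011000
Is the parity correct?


Number of 1s: 4

Yes, parity is correct (4 ones)


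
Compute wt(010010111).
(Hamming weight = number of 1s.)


Counting 1s in 010010111

5


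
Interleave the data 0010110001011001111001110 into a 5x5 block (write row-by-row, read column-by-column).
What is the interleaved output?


Matrix:
  00101
  10001
  01100
  11110
  01110
Read columns: 0101000111101110001111000

0101000111101110001111000


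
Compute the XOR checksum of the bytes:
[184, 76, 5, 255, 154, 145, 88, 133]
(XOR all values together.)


XOR chain: 184 ^ 76 ^ 5 ^ 255 ^ 154 ^ 145 ^ 88 ^ 133 = 216

216


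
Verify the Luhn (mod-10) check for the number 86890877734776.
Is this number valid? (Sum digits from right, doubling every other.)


Luhn sum = 83
83 mod 10 = 3

Invalid (Luhn sum mod 10 = 3)


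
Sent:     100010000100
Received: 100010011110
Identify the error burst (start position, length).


XOR: 000000011010

Burst at position 7, length 4


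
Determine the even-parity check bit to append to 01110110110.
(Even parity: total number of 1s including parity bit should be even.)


Number of 1s in data: 7
Parity bit: 1

1


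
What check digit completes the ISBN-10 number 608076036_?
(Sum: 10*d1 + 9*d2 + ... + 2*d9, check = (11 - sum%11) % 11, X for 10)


Weighted sum: 217
217 mod 11 = 8

Check digit: 3


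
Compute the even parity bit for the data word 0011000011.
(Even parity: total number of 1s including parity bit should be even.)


Number of 1s in data: 4
Parity bit: 0

0


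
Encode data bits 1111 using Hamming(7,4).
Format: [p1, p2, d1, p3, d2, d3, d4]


Parity bits: p1=1, p2=1, p3=1

1111111


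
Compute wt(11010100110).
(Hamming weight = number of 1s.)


Counting 1s in 11010100110

6


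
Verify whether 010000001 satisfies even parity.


Number of 1s: 2

Yes, parity is correct (2 ones)


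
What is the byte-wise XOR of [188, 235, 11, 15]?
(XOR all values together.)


XOR chain: 188 ^ 235 ^ 11 ^ 15 = 83

83


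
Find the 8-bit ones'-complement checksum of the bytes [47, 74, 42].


Sum = 163 mod 256 = 163
Complement = 92

92


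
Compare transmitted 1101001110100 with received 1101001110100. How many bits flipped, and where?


XOR: 0000000000000

0 errors (received matches sent)


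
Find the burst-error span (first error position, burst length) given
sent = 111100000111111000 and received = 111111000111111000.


XOR: 000011000000000000

Burst at position 4, length 2


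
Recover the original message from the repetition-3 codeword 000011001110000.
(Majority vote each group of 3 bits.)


Groups: 000, 011, 001, 110, 000
Majority votes: 01010

01010


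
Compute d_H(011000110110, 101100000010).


XOR: 110100110100
Count of 1s: 6

6


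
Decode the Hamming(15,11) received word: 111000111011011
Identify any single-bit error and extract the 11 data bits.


Syndrome = 0: no error detected

Data: 10011011011 (no errors)


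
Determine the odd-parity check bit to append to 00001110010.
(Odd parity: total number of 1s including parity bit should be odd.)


Number of 1s in data: 4
Parity bit: 1

1


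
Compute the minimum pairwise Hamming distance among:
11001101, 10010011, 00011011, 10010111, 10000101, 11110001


Comparing all pairs, minimum distance: 1
Can detect 0 errors, correct 0 errors

1


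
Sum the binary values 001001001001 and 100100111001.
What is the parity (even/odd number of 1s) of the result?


001001001001 = 585
100100111001 = 2361
Sum = 2946 = 101110000010
1s count = 5

odd parity (5 ones in 101110000010)


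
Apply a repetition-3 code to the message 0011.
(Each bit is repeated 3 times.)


Each bit -> 3 copies

000000111111


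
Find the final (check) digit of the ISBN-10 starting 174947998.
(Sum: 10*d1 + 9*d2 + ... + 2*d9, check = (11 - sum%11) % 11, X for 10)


Weighted sum: 306
306 mod 11 = 9

Check digit: 2


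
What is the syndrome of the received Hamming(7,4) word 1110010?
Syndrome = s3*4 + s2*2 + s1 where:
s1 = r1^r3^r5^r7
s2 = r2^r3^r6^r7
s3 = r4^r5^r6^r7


s1=0, s2=1, s3=1

Syndrome = 6 (error at position 6)


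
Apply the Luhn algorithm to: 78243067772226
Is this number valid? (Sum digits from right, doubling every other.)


Luhn sum = 65
65 mod 10 = 5

Invalid (Luhn sum mod 10 = 5)


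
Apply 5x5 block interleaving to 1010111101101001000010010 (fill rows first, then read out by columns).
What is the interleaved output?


Matrix:
  10101
  11101
  10100
  10000
  10010
Read columns: 1111101000111000000111000

1111101000111000000111000


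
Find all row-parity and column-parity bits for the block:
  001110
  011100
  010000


Row parities: 111
Column parities: 000010

Row P: 111, Col P: 000010, Corner: 1


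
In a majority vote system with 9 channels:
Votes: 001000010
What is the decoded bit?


Ones: 2 out of 9
Threshold: 5

0 (2/9 voted 1)


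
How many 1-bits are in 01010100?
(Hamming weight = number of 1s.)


Counting 1s in 01010100

3


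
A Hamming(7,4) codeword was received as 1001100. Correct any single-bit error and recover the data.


Syndrome = 0: no error detected

Data: 0100 (no errors)


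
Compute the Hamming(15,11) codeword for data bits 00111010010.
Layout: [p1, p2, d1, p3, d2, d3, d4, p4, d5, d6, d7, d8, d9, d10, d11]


Parity bits: p1=1, p2=0, p3=1, p4=1

100101111010010


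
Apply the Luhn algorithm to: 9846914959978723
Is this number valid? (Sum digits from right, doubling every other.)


Luhn sum = 105
105 mod 10 = 5

Invalid (Luhn sum mod 10 = 5)


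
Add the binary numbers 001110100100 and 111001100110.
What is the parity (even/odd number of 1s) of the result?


001110100100 = 932
111001100110 = 3686
Sum = 4618 = 1001000001010
1s count = 4

even parity (4 ones in 1001000001010)


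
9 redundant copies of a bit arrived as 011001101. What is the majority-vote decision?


Ones: 5 out of 9
Threshold: 5

1 (5/9 voted 1)


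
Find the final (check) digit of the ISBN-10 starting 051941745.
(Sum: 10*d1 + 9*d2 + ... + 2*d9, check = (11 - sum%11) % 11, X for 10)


Weighted sum: 195
195 mod 11 = 8

Check digit: 3


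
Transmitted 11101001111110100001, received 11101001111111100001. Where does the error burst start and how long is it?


XOR: 00000000000001000000

Burst at position 13, length 1


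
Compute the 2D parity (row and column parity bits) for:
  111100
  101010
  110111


Row parities: 011
Column parities: 100001

Row P: 011, Col P: 100001, Corner: 0


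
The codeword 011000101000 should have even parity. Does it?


Number of 1s: 4

Yes, parity is correct (4 ones)


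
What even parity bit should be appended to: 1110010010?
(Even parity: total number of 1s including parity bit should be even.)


Number of 1s in data: 5
Parity bit: 1

1


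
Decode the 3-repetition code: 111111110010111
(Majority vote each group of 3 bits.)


Groups: 111, 111, 110, 010, 111
Majority votes: 11101

11101


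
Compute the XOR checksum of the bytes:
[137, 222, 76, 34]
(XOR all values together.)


XOR chain: 137 ^ 222 ^ 76 ^ 34 = 57

57


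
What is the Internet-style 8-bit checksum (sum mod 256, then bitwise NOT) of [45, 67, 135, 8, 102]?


Sum = 357 mod 256 = 101
Complement = 154

154


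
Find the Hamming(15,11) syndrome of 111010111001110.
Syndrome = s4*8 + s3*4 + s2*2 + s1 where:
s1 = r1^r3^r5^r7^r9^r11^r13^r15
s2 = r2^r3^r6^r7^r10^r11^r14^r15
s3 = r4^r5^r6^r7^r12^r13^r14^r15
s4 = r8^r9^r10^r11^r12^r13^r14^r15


s1=0, s2=0, s3=1, s4=1

Syndrome = 12 (error at position 12)


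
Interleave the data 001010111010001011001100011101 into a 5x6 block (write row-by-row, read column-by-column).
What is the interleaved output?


Matrix:
  001010
  111010
  001011
  001100
  011101
Read columns: 010000100111111000111110000101

010000100111111000111110000101


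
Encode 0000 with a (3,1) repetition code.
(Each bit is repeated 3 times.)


Each bit -> 3 copies

000000000000


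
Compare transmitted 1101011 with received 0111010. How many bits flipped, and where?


XOR: 1010001

3 error(s) at position(s): 0, 2, 6


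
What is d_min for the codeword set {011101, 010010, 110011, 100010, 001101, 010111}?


Comparing all pairs, minimum distance: 1
Can detect 0 errors, correct 0 errors

1


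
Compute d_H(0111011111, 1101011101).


XOR: 1010000010
Count of 1s: 3

3


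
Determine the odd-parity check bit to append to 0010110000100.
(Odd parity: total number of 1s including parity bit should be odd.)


Number of 1s in data: 4
Parity bit: 1

1


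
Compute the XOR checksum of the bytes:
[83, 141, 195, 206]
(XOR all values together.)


XOR chain: 83 ^ 141 ^ 195 ^ 206 = 211

211


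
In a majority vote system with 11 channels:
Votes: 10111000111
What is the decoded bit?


Ones: 7 out of 11
Threshold: 6

1 (7/11 voted 1)


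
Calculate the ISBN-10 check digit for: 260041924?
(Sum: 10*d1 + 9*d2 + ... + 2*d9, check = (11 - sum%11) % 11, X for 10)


Weighted sum: 153
153 mod 11 = 10

Check digit: 1


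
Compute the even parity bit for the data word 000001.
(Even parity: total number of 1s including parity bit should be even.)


Number of 1s in data: 1
Parity bit: 1

1


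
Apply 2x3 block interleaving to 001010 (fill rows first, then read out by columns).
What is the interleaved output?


Matrix:
  001
  010
Read columns: 000110

000110


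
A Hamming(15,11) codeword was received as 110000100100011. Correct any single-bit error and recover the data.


Syndrome = 15: error at position 15

Data: 00010100010 (corrected bit 15)


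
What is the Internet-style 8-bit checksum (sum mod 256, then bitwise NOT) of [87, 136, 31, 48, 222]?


Sum = 524 mod 256 = 12
Complement = 243

243


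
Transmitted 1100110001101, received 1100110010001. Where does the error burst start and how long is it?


XOR: 0000000011100

Burst at position 8, length 3


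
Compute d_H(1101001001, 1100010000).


XOR: 0001011001
Count of 1s: 4

4


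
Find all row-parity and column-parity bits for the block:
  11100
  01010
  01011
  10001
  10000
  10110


Row parities: 101011
Column parities: 01010

Row P: 101011, Col P: 01010, Corner: 0


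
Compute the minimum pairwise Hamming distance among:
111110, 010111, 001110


Comparing all pairs, minimum distance: 2
Can detect 1 errors, correct 0 errors

2


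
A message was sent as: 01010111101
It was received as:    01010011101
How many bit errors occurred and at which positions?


XOR: 00000100000

1 error(s) at position(s): 5


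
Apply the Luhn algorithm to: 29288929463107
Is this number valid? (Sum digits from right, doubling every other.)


Luhn sum = 82
82 mod 10 = 2

Invalid (Luhn sum mod 10 = 2)


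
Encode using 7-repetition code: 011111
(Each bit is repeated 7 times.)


Each bit -> 7 copies

000000011111111111111111111111111111111111


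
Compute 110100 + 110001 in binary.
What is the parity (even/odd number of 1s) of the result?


110100 = 52
110001 = 49
Sum = 101 = 1100101
1s count = 4

even parity (4 ones in 1100101)


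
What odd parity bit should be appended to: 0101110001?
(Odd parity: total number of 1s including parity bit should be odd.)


Number of 1s in data: 5
Parity bit: 0

0


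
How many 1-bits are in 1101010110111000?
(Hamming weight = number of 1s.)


Counting 1s in 1101010110111000

9


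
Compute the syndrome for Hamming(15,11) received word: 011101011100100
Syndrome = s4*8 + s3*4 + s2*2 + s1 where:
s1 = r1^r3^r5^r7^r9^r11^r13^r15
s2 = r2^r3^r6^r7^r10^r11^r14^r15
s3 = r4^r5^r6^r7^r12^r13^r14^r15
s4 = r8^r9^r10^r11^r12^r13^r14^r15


s1=1, s2=0, s3=1, s4=0

Syndrome = 5 (error at position 5)


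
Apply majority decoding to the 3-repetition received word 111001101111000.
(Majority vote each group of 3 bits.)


Groups: 111, 001, 101, 111, 000
Majority votes: 10110

10110


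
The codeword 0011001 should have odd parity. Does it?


Number of 1s: 3

Yes, parity is correct (3 ones)


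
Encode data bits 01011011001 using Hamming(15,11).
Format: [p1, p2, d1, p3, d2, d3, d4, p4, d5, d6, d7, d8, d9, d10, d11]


Parity bits: p1=1, p2=1, p3=0, p4=0

110010101011001


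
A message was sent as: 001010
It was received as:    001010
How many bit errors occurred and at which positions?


XOR: 000000

0 errors (received matches sent)


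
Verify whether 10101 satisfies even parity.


Number of 1s: 3

No, parity error (3 ones)


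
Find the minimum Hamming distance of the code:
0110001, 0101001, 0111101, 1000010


Comparing all pairs, minimum distance: 2
Can detect 1 errors, correct 0 errors

2


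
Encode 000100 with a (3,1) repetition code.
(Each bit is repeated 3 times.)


Each bit -> 3 copies

000000000111000000


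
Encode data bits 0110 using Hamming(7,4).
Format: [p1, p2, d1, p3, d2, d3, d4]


Parity bits: p1=1, p2=1, p3=0

1100110


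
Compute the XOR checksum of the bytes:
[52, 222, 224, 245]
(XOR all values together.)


XOR chain: 52 ^ 222 ^ 224 ^ 245 = 255

255


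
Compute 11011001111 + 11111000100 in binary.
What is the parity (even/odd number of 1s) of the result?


11011001111 = 1743
11111000100 = 1988
Sum = 3731 = 111010010011
1s count = 7

odd parity (7 ones in 111010010011)


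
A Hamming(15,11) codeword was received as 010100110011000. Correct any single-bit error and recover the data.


Syndrome = 14: error at position 14

Data: 00010011010 (corrected bit 14)


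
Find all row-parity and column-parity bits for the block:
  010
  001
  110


Row parities: 110
Column parities: 101

Row P: 110, Col P: 101, Corner: 0


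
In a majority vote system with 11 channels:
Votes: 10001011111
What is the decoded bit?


Ones: 7 out of 11
Threshold: 6

1 (7/11 voted 1)


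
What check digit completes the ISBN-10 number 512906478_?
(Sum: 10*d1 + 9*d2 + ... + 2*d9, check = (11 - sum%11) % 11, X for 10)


Weighted sum: 221
221 mod 11 = 1

Check digit: X


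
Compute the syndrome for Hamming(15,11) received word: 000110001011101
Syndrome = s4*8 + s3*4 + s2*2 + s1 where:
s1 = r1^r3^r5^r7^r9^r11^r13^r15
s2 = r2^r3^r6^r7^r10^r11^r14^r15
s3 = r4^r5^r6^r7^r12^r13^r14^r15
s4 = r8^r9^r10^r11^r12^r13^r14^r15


s1=1, s2=0, s3=1, s4=1

Syndrome = 13 (error at position 13)


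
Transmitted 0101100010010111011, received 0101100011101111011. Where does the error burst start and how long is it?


XOR: 0000000001111000000

Burst at position 9, length 4


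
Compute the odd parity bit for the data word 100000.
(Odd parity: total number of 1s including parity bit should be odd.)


Number of 1s in data: 1
Parity bit: 0

0


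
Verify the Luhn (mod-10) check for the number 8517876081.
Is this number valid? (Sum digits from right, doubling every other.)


Luhn sum = 46
46 mod 10 = 6

Invalid (Luhn sum mod 10 = 6)


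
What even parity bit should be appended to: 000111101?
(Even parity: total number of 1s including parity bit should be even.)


Number of 1s in data: 5
Parity bit: 1

1
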